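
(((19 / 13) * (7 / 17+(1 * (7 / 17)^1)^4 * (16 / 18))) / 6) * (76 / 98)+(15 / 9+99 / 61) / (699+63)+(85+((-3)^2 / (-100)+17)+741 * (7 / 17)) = 407.11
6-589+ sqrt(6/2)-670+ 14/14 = -1252+ sqrt(3) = -1250.27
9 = 9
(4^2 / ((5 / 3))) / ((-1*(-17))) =48 / 85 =0.56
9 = 9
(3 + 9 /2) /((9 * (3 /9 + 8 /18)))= 15 /14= 1.07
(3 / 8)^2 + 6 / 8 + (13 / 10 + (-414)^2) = 54847421 / 320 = 171398.19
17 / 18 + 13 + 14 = 503 / 18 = 27.94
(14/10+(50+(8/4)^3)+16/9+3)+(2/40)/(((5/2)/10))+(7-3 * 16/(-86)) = 139196/1935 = 71.94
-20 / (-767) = 20 / 767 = 0.03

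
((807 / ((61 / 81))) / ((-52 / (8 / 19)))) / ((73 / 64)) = -8366976 / 1099891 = -7.61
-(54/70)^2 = -729/1225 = -0.60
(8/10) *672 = 537.60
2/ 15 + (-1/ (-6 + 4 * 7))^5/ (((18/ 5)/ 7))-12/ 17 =-4514584607/ 7885056960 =-0.57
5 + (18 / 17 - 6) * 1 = 1 / 17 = 0.06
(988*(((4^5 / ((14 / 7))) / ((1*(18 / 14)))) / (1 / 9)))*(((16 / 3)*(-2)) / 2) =-56655872 / 3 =-18885290.67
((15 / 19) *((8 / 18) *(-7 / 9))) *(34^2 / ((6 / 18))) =-161840 / 171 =-946.43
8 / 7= 1.14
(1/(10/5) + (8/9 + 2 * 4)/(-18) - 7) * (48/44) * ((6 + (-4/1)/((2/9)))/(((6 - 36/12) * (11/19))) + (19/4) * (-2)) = 37183/297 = 125.20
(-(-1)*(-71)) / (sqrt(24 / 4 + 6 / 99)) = -71*sqrt(66) / 20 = -28.84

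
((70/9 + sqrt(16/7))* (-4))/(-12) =4* sqrt(7)/21 + 70/27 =3.10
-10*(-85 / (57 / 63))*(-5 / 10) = -8925 / 19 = -469.74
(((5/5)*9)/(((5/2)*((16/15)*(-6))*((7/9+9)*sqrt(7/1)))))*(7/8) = -81*sqrt(7)/11264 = -0.02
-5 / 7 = -0.71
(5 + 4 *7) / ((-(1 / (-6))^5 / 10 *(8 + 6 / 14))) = 304450.17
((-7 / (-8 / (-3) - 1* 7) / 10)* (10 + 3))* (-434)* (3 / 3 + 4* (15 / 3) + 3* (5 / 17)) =-1695204 / 85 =-19943.58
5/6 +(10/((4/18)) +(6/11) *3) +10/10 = 3199/66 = 48.47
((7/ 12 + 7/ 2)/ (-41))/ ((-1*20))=49/ 9840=0.00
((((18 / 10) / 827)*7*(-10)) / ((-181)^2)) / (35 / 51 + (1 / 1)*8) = -0.00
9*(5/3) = 15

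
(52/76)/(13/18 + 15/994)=58149/62662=0.93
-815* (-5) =4075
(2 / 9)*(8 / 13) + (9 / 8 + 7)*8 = 7621 / 117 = 65.14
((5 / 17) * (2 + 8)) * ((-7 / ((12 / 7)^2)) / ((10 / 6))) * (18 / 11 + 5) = -125195 / 4488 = -27.90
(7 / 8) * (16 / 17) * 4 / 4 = 14 / 17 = 0.82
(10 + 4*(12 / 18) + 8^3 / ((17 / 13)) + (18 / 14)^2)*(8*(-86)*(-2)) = 558448.42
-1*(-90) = 90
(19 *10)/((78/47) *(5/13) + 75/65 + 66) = 116090/41421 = 2.80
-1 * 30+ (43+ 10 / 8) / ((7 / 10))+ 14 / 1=661 / 14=47.21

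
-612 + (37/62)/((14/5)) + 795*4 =2229209/868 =2568.21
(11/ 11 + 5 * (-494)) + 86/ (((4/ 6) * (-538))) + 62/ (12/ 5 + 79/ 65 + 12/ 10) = -413637023/ 168394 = -2456.36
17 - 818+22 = -779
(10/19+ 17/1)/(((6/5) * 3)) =185/38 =4.87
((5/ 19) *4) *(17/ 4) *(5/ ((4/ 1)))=425/ 76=5.59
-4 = -4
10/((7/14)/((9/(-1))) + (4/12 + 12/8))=45/8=5.62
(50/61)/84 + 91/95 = 235517/243390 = 0.97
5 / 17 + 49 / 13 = 898 / 221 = 4.06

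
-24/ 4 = -6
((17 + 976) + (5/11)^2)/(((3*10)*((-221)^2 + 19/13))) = 781157/1152437880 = 0.00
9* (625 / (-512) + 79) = 358407 / 512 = 700.01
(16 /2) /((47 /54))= 9.19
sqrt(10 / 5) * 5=5 * sqrt(2)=7.07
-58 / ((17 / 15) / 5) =-255.88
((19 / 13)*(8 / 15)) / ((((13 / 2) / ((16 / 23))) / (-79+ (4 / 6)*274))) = 8.65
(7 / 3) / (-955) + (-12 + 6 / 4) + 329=1824991 / 5730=318.50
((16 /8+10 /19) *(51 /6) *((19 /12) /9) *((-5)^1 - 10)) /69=-170 /207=-0.82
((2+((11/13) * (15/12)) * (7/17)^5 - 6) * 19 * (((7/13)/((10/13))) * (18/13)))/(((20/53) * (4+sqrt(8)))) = -18677402862111/191964666400+18677402862111 * sqrt(2)/383929332800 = -28.50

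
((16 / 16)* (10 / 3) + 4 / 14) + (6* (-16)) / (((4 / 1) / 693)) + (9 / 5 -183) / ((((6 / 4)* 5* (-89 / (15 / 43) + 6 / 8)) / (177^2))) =-21880368308 / 1602615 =-13652.92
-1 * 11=-11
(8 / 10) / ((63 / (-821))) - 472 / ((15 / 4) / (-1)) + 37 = 48019 / 315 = 152.44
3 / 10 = 0.30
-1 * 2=-2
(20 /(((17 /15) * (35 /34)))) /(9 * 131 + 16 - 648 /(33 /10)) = 264 /15379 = 0.02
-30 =-30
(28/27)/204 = 7/1377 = 0.01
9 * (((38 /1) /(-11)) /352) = -171 /1936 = -0.09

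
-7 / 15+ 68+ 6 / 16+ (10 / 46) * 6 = 69.21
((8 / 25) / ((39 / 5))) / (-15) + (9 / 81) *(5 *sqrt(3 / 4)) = -8 / 2925 + 5 *sqrt(3) / 18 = 0.48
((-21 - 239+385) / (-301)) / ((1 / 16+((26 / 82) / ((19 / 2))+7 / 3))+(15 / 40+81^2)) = -4674000 / 73875563867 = -0.00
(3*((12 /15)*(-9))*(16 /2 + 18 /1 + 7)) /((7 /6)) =-21384 /35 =-610.97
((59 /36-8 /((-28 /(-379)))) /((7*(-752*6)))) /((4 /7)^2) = 0.01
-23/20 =-1.15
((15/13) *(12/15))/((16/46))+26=745/26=28.65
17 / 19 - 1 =-2 / 19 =-0.11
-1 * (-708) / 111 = 236 / 37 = 6.38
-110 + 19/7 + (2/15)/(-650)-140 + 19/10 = -16747589/68250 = -245.39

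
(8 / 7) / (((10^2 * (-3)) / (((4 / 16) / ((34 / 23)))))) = -23 / 35700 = -0.00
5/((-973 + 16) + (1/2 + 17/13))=-26/4967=-0.01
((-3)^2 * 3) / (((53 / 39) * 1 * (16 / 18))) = 9477 / 424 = 22.35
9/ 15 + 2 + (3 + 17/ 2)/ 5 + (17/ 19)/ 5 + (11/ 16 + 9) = 4489/ 304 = 14.77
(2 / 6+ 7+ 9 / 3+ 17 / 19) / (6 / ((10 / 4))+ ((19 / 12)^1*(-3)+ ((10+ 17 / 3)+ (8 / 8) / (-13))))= 166400 / 196213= 0.85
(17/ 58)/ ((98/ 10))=0.03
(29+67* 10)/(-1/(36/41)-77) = -25164/2813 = -8.95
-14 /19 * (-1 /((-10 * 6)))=-7 /570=-0.01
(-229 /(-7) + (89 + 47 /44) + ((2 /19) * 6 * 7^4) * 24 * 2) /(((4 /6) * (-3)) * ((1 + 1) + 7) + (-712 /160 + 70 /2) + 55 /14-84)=-2133375655 /1975677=-1079.82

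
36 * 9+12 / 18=974 / 3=324.67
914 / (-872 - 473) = -914 / 1345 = -0.68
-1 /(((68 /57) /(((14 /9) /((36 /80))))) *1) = -1330 /459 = -2.90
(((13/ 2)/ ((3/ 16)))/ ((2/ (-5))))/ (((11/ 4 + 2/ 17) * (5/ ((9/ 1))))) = -272/ 5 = -54.40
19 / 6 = 3.17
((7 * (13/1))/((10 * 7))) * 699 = 9087/10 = 908.70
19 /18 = 1.06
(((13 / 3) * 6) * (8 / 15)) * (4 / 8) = 104 / 15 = 6.93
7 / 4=1.75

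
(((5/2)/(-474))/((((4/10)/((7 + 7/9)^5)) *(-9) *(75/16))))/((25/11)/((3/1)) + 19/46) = 1700868400000/223815845709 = 7.60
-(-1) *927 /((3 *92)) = 309 /92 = 3.36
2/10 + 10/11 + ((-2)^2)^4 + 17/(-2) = 27347/110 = 248.61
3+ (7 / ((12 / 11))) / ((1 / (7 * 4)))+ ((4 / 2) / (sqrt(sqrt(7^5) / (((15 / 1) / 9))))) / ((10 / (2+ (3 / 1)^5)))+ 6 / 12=188.72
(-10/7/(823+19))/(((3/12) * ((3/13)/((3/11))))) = -260/32417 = -0.01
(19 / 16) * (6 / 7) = 57 / 56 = 1.02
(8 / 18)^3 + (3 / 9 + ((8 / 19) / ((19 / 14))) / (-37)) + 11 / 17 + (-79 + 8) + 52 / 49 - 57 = -1021020966670 / 8111131749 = -125.88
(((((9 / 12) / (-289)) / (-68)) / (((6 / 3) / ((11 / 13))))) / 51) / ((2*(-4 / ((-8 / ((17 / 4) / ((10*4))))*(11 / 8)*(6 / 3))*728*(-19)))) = -605 / 1021252025248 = -0.00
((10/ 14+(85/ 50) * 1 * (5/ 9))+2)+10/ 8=1237/ 252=4.91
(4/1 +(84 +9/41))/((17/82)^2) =593188/289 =2052.55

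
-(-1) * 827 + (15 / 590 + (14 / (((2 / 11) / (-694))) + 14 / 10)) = -31039649 / 590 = -52609.57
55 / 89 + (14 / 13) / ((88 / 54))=32551 / 25454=1.28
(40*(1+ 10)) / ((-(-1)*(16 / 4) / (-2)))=-220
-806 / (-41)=806 / 41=19.66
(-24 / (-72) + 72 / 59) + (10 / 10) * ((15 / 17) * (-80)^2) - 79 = 16758964 / 3009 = 5569.61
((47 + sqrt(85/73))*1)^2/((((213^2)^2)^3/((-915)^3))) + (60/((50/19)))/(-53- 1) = -49776622925294899517941801679/117892001665172076227671945095- 2667026750*sqrt(6205)/23578400333034415245534389019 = -0.42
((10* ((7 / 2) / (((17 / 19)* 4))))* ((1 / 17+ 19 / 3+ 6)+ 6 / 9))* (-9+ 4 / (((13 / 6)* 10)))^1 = -8459199 / 7514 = -1125.79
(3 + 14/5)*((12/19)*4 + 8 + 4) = 8004/95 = 84.25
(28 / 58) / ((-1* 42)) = -1 / 87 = -0.01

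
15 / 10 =3 / 2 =1.50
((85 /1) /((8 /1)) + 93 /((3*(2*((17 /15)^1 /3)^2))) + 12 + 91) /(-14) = -513801 /32368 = -15.87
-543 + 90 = -453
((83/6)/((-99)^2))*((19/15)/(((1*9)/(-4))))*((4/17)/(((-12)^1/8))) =25232/202439655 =0.00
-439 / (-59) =439 / 59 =7.44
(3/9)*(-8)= -2.67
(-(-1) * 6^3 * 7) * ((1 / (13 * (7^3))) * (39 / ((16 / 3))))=243 / 98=2.48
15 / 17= 0.88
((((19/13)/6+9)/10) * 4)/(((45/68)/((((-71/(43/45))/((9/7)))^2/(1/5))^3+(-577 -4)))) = 481051190836169062810583456/18489986918325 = 26016848630618.03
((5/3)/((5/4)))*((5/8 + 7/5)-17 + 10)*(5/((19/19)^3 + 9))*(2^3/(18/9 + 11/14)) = -5572/585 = -9.52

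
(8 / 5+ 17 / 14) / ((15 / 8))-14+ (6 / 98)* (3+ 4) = -6337 / 525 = -12.07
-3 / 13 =-0.23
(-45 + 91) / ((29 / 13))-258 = -6884 / 29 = -237.38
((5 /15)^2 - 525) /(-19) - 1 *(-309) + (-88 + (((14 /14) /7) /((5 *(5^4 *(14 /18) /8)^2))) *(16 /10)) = 142408649669837 /572783203125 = 248.63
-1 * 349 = -349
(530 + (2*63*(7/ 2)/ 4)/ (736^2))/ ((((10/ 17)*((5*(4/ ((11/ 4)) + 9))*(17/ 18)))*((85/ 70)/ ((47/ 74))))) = 37404404845731/ 3918358016000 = 9.55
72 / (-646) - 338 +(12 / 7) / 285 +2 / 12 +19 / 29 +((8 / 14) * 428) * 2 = 298717787 / 1967070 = 151.86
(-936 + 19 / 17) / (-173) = 15893 / 2941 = 5.40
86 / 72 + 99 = 3607 / 36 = 100.19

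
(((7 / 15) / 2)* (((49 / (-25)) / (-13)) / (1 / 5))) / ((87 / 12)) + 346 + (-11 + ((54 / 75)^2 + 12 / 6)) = 238600469 / 706875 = 337.54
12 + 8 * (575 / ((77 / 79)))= 364324 / 77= 4731.48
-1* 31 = -31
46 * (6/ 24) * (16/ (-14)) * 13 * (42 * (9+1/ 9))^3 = -258498962176/ 27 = -9574035636.15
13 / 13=1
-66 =-66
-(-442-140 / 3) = 1466 / 3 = 488.67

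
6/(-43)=-6/43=-0.14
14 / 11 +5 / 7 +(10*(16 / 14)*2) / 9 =3137 / 693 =4.53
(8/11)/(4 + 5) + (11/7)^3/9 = 5795/11319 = 0.51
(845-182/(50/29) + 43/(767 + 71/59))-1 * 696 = 49285289/1133100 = 43.50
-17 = -17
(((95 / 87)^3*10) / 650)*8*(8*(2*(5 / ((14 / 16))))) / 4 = 219488000 / 59923773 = 3.66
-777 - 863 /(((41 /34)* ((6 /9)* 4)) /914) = -20177655 /82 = -246068.96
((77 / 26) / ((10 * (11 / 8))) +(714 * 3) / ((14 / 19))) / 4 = 188969 / 260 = 726.80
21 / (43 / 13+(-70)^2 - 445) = 273 / 57958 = 0.00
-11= -11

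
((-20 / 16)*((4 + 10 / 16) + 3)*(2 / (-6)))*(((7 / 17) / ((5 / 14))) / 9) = 0.41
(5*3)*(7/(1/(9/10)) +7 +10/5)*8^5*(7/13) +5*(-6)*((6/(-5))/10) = 263209194/65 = 4049372.22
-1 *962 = -962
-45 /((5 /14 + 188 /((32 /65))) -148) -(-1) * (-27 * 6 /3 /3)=-238626 /13117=-18.19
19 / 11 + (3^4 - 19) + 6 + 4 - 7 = 734 / 11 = 66.73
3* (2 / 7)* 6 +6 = 78 / 7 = 11.14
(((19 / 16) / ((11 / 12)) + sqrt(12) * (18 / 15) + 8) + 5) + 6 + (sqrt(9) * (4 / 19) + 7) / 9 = 25.30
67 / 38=1.76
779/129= 6.04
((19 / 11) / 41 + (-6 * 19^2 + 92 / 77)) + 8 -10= -621861 / 287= -2166.76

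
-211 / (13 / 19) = -4009 / 13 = -308.38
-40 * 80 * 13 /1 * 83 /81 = -42627.16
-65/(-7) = 65/7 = 9.29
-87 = -87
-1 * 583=-583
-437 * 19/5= -8303/5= -1660.60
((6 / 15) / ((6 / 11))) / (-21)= -11 / 315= -0.03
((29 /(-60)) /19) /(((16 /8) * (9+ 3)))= -29 /27360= -0.00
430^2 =184900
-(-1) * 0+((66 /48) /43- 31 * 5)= -53309 /344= -154.97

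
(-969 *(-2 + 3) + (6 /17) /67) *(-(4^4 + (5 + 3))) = 291372840 /1139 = 255814.61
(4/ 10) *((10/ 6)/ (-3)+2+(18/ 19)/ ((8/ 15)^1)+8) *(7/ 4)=10745/ 1368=7.85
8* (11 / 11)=8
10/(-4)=-5/2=-2.50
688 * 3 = 2064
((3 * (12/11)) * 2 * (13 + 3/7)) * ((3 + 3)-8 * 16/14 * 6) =-2314656/539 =-4294.35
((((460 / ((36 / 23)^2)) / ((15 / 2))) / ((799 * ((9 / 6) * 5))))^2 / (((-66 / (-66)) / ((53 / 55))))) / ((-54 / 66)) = -7845902117 / 381681524071125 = -0.00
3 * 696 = 2088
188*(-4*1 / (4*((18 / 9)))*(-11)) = 1034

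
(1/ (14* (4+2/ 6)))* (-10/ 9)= -5/ 273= -0.02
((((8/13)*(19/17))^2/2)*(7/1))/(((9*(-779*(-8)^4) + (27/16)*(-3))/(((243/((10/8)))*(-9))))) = 1257596928/12467288705365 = 0.00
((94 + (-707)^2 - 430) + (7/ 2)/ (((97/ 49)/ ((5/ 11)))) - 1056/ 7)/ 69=2486494565/ 343574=7237.14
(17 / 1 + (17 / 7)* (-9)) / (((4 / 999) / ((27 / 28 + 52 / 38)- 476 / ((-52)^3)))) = -185483825505 / 65453024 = -2833.85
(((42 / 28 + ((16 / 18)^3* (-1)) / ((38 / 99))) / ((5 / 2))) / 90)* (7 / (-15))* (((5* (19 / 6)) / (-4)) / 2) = -0.00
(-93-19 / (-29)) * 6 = -16068 / 29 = -554.07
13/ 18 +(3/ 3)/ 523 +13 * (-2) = -237947/ 9414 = -25.28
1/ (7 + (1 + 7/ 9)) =9/ 79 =0.11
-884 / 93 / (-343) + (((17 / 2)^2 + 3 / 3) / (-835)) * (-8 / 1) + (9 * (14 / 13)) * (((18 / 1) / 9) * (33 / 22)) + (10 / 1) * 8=38021975372 / 346263645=109.81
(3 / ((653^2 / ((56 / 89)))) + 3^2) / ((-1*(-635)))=341553777 / 24098504635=0.01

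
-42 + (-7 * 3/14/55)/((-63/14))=-6929/165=-41.99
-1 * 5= -5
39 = 39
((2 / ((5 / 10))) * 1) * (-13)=-52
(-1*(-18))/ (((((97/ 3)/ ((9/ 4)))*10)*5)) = 243/ 9700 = 0.03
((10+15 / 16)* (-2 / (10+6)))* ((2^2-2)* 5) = -875 / 64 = -13.67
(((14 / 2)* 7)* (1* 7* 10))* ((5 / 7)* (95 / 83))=232750 / 83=2804.22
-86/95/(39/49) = -4214/3705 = -1.14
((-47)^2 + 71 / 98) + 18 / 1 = 218317 / 98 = 2227.72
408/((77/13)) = 68.88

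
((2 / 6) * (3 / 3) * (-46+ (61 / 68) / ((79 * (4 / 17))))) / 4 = -19361 / 5056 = -3.83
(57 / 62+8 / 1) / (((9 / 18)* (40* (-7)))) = -79 / 1240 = -0.06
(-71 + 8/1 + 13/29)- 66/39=-24220/377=-64.24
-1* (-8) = 8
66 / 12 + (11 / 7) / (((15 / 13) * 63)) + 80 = 85.52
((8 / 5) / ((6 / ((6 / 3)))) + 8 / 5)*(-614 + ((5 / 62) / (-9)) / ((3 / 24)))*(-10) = 10964864 / 837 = 13100.20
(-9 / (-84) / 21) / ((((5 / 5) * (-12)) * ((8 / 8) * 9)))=-1 / 21168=-0.00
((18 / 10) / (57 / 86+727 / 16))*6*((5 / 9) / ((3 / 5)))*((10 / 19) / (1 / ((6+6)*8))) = 6604800 / 602623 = 10.96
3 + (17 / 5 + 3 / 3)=37 / 5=7.40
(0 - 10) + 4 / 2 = -8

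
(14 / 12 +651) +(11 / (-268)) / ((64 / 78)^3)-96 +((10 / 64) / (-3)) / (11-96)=83019681107 / 149291008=556.09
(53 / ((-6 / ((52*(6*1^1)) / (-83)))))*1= 2756 / 83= 33.20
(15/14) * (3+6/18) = 25/7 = 3.57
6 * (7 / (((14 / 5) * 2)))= 15 / 2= 7.50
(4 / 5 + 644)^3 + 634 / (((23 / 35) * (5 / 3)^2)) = 770749937302 / 2875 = 268086934.71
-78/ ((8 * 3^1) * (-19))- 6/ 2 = -215/ 76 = -2.83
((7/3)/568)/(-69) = -7/117576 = -0.00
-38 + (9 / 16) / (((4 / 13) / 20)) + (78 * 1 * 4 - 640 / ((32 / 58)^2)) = -28671 / 16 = -1791.94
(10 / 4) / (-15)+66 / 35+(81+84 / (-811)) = 14070241 / 170310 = 82.62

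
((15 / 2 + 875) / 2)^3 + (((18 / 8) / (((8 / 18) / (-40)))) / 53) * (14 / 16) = 291413711285 / 3392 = 85912061.11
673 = 673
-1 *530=-530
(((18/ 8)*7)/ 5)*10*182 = 5733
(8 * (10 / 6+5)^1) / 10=16 / 3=5.33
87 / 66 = 29 / 22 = 1.32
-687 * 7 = -4809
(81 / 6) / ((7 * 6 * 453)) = 0.00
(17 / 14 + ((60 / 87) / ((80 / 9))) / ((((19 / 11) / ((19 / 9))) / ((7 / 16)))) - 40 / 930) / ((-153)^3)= -1465327 / 4327461899712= -0.00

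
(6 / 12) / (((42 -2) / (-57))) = -57 / 80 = -0.71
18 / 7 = 2.57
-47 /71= -0.66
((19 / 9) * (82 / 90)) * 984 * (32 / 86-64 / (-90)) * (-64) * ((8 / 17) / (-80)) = 17137700864 / 22204125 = 771.83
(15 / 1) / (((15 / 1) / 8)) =8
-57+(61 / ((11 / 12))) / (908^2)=-129234549 / 2267276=-57.00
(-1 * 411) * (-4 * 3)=4932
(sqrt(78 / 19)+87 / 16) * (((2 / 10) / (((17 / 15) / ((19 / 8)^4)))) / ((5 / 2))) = 20577 * sqrt(1482) / 174080+34013781 / 2785280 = 16.76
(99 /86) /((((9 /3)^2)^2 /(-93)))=-341 /258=-1.32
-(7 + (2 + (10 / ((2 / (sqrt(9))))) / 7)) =-78 / 7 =-11.14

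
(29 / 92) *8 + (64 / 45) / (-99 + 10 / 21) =1789726 / 713805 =2.51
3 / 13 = 0.23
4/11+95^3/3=9431137/33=285792.03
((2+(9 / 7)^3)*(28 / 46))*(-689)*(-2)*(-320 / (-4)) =311979200 / 1127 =276822.72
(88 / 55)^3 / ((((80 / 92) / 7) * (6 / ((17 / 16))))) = 10948 / 1875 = 5.84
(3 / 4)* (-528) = -396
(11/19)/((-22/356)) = -178/19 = -9.37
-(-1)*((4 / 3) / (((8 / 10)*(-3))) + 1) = 4 / 9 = 0.44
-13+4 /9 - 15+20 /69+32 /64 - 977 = -415559 /414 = -1003.77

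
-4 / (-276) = 1 / 69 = 0.01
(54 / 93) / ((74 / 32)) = 288 / 1147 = 0.25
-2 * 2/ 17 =-4/ 17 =-0.24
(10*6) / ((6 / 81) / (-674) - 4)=-545940 / 36397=-15.00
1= 1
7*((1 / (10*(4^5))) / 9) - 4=-368633 / 92160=-4.00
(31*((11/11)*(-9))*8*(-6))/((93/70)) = 10080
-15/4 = -3.75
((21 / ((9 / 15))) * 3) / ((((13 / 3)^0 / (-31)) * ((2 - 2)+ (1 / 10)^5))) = -325500000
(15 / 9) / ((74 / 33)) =55 / 74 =0.74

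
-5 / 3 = -1.67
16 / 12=4 / 3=1.33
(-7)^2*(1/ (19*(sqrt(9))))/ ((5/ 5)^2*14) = 7/ 114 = 0.06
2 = 2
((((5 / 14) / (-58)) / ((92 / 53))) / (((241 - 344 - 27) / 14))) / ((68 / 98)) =2597 / 4717024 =0.00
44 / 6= 7.33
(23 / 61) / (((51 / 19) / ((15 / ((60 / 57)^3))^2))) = 61677149991 / 2654720000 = 23.23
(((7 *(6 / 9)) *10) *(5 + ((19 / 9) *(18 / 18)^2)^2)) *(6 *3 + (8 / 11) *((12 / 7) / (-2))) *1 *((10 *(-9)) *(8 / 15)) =-109323520 / 297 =-368092.66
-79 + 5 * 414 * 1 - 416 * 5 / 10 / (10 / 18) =8083 / 5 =1616.60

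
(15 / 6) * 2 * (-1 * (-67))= 335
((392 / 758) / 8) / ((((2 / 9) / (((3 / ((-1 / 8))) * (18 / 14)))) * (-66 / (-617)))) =-83.91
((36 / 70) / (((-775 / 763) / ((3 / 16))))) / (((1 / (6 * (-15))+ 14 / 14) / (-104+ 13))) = 2410317 / 275900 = 8.74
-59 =-59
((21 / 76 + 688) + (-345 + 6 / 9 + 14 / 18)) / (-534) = -235789 / 365256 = -0.65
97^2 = 9409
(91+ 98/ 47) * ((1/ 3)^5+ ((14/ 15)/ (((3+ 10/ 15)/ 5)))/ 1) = 14931875/ 125631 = 118.86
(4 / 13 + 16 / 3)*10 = 2200 / 39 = 56.41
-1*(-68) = 68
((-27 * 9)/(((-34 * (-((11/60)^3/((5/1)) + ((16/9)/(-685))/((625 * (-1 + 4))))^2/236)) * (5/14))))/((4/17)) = -10985377230072000000000/829394525521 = -13245056353.82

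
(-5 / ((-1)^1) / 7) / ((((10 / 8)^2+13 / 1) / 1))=80 / 1631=0.05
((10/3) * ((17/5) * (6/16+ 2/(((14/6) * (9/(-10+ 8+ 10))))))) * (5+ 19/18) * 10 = 1769615/2268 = 780.25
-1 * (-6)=6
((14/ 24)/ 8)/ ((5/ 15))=7/ 32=0.22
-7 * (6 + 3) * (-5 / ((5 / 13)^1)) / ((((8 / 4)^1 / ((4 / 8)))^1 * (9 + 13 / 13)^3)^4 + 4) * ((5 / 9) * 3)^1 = 105 / 19692307692308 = 0.00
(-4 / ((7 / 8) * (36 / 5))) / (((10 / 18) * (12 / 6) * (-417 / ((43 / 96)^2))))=0.00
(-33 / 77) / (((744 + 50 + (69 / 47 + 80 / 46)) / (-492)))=1595556 / 6032467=0.26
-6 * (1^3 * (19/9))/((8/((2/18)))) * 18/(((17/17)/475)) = -9025/6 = -1504.17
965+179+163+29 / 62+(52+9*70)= 123347 / 62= 1989.47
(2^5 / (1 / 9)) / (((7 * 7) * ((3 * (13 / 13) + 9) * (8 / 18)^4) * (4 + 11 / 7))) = 6561 / 2912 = 2.25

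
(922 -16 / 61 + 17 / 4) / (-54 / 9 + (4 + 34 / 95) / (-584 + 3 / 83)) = -1040357761255 / 6749452848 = -154.14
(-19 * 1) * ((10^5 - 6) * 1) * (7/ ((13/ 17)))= -226086434/ 13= -17391264.15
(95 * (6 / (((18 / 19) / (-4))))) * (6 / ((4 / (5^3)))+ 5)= -1389850 / 3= -463283.33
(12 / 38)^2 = 36 / 361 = 0.10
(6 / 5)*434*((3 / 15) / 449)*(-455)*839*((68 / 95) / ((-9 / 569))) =4007587.86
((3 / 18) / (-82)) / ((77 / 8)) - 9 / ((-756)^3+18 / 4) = -192017152 / 909386923137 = -0.00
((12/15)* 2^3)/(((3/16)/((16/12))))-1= 2003/45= 44.51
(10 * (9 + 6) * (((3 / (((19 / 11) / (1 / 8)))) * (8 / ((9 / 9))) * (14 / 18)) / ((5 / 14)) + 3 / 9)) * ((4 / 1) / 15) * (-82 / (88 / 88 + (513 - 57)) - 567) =-810780728 / 8683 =-93375.65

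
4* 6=24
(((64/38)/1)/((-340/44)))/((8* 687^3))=-44/523651965345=-0.00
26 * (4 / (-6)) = -52 / 3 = -17.33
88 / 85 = 1.04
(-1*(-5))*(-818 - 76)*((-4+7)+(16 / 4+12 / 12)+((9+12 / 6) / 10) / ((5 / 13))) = -48544.20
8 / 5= 1.60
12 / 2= 6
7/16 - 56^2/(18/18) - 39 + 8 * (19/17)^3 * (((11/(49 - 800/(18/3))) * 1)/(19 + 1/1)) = -28698449499/9039920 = -3174.64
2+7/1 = 9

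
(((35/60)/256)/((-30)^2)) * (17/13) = 119/35942400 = 0.00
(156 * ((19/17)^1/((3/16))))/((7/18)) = 284544/119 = 2391.13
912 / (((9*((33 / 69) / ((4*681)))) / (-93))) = -590432448 / 11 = -53675677.09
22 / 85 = 0.26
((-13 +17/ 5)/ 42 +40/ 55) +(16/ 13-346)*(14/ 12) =-2010669/ 5005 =-401.73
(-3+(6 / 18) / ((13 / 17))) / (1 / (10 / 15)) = -200 / 117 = -1.71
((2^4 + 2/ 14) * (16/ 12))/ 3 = 452/ 63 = 7.17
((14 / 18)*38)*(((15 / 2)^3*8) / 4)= 49875 / 2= 24937.50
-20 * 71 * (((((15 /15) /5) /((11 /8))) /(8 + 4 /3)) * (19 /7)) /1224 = -1349 /27489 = -0.05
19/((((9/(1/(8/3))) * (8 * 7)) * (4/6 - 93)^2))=57/34374592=0.00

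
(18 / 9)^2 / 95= 4 / 95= 0.04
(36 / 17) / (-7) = -36 / 119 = -0.30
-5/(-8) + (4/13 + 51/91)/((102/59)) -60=-2185831/37128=-58.87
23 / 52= 0.44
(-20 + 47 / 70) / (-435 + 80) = 1353 / 24850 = 0.05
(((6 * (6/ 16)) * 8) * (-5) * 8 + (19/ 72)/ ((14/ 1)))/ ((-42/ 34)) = 12337597/ 21168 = 582.84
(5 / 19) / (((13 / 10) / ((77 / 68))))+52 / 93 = 0.79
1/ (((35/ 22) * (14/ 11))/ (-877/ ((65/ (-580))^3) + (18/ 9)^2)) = 33127732836/ 107653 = 307726.98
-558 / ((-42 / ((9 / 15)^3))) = 2511 / 875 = 2.87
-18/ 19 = -0.95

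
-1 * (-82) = 82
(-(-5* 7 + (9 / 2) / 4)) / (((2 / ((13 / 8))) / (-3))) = -82.57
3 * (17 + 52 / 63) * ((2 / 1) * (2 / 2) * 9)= 6738 / 7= 962.57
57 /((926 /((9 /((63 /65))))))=0.57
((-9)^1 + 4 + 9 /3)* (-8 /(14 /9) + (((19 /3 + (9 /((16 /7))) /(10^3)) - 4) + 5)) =-737323 /168000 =-4.39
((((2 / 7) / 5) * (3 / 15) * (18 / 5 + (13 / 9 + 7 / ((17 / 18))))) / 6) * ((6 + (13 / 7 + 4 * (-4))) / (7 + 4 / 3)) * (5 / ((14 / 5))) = -181051 / 4373250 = -0.04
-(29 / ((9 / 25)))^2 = -525625 / 81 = -6489.20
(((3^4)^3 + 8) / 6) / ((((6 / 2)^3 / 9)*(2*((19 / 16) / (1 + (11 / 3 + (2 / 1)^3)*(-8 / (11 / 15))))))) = -51802292 / 33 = -1569766.42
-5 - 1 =-6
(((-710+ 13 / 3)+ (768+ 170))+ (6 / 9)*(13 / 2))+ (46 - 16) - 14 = 758 / 3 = 252.67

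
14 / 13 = 1.08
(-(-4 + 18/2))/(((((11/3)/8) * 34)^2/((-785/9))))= 62800/34969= 1.80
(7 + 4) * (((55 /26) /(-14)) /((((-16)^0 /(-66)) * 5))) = 3993 /182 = 21.94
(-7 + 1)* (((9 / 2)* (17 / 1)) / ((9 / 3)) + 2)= -165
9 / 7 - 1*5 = -26 / 7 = -3.71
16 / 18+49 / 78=355 / 234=1.52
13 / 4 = 3.25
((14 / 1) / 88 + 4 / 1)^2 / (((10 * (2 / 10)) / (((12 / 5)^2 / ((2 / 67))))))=20193867 / 12100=1668.91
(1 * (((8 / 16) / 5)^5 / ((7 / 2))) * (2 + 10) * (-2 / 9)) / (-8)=1 / 1050000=0.00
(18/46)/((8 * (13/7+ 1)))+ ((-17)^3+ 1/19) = -343512083/69920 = -4912.93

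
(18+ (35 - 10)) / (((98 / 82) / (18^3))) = 209832.98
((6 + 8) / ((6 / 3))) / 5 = 7 / 5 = 1.40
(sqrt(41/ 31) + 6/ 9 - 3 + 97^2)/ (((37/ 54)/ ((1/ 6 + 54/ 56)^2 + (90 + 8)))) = 1363133.87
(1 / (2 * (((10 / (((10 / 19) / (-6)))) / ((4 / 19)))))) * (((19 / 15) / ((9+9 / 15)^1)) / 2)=-1 / 16416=-0.00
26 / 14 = 1.86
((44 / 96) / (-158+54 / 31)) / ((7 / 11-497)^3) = 453871 / 18923144438016000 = 0.00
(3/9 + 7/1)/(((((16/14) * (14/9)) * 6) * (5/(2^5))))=22/5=4.40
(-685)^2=469225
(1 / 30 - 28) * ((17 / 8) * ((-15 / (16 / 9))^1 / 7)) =128367 / 1792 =71.63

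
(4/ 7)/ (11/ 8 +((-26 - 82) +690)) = 32/ 32669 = 0.00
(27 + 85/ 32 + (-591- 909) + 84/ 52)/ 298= -610991/ 123968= -4.93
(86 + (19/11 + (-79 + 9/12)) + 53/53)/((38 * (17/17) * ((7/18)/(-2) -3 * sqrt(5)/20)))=145215/202312 -112023 * sqrt(5)/202312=-0.52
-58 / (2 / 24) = -696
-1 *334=-334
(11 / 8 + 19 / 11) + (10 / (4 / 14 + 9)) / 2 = 4165 / 1144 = 3.64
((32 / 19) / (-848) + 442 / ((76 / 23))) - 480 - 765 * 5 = -8400875 / 2014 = -4171.24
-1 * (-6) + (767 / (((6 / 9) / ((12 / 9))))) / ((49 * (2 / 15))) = 11799 / 49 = 240.80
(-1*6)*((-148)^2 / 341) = -131424 / 341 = -385.41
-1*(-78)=78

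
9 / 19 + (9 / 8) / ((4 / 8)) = 207 / 76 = 2.72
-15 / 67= -0.22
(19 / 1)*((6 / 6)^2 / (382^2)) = 19 / 145924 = 0.00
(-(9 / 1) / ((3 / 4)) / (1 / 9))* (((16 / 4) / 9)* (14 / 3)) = -224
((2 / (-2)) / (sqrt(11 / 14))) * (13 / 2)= -13 * sqrt(154) / 22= -7.33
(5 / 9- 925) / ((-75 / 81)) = 4992 / 5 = 998.40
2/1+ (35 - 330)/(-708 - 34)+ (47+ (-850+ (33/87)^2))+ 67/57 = -28429903991/35569254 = -799.28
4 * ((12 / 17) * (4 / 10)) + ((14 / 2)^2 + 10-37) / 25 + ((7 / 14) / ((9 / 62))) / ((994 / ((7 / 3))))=3287411 / 1629450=2.02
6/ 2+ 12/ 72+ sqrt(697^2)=4201/ 6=700.17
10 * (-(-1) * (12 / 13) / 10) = 12 / 13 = 0.92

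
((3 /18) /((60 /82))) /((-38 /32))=-164 /855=-0.19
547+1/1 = 548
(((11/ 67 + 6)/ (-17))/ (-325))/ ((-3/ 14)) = -5782/ 1110525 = -0.01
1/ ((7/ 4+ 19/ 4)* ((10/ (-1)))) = -1/ 65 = -0.02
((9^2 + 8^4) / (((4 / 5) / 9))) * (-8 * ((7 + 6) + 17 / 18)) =-5242135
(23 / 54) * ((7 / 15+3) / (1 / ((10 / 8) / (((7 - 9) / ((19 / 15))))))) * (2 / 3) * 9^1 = -5681 / 810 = -7.01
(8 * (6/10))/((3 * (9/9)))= 8/5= 1.60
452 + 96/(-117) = 17596/39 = 451.18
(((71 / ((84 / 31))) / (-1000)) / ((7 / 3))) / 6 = -2201 / 1176000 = -0.00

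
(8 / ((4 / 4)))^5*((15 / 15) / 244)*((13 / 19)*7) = 745472 / 1159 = 643.20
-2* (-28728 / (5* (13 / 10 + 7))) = 114912 / 83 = 1384.48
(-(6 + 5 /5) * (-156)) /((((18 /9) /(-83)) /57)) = -2583126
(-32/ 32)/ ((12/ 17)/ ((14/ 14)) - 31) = 17/ 515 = 0.03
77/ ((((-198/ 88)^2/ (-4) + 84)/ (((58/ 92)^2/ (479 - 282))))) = 1036112/ 551807835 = 0.00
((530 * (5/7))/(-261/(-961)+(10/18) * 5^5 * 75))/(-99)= -1273325/43357707624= -0.00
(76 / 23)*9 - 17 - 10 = 63 / 23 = 2.74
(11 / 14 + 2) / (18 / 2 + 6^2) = 13 / 210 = 0.06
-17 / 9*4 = -68 / 9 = -7.56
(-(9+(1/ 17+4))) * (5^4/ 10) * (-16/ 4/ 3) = 18500/ 17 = 1088.24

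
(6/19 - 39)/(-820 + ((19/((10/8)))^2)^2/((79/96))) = -0.00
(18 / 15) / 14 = 3 / 35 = 0.09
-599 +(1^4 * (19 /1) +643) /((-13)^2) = -100569 /169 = -595.08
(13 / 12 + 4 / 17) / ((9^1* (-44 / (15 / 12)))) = -1345 / 323136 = -0.00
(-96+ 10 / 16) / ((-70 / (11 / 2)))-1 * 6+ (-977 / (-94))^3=18676310357 / 16611680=1124.29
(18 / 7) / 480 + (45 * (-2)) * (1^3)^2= -89.99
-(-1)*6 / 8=3 / 4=0.75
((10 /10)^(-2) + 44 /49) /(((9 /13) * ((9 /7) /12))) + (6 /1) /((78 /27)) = 22657 /819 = 27.66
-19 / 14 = -1.36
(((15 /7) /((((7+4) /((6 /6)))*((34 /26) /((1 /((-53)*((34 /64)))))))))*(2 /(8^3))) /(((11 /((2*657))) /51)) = -384345 /3052588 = -0.13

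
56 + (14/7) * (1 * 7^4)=4858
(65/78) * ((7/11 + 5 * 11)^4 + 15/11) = 233805379835/29282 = 7984611.02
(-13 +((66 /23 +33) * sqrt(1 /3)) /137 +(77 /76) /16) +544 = 275 * sqrt(3) /3151 +645773 /1216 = 531.21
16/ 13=1.23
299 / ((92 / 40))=130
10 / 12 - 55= -325 / 6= -54.17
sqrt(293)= 17.12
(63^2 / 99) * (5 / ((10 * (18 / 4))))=49 / 11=4.45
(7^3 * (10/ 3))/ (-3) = -381.11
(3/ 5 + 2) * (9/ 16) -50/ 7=-3181/ 560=-5.68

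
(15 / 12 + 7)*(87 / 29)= 99 / 4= 24.75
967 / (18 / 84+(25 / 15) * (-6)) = -13538 / 137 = -98.82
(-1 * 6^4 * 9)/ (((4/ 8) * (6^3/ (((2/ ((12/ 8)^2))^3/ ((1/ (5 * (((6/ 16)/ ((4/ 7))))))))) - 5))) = -1632960/ 6211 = -262.91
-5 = -5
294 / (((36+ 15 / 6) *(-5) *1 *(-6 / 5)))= 14 / 11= 1.27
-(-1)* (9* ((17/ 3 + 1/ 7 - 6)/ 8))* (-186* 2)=558/ 7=79.71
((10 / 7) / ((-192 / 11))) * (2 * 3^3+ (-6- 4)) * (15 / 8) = -3025 / 448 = -6.75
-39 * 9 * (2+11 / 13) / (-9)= 111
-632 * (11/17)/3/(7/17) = -6952/21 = -331.05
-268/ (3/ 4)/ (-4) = 89.33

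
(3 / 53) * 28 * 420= 35280 / 53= 665.66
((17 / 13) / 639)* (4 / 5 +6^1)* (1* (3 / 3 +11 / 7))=0.04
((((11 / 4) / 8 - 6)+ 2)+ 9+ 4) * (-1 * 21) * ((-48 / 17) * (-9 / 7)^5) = -158900859 / 81634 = -1946.50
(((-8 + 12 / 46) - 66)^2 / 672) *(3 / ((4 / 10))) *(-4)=-898880 / 3703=-242.74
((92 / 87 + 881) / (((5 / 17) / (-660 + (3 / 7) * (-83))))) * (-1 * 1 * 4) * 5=41720310.33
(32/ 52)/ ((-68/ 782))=-92/ 13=-7.08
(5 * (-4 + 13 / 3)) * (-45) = -75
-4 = -4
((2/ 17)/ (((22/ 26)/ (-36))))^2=876096/ 34969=25.05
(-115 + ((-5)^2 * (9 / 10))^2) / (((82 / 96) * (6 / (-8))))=-25040 / 41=-610.73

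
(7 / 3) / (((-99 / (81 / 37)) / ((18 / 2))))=-189 / 407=-0.46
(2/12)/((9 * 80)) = 0.00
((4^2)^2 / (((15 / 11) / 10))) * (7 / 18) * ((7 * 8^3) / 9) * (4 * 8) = 2260729856 / 243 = 9303415.05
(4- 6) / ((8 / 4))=-1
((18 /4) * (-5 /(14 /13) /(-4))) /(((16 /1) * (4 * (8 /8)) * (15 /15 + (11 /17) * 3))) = 1989 /71680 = 0.03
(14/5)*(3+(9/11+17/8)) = 3661/220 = 16.64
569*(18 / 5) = 10242 / 5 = 2048.40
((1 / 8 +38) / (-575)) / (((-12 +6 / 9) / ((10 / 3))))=61 / 3128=0.02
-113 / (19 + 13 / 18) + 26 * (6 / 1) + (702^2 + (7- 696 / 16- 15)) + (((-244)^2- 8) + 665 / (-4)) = 784215619 / 1420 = 552264.52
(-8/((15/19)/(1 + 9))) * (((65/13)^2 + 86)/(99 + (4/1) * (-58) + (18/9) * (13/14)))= 39368/459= 85.77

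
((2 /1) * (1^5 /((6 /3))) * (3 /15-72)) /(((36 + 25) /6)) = -2154 /305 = -7.06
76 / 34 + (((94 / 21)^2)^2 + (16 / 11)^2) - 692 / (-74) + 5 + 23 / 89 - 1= 552516738298135 / 1317356144181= 419.41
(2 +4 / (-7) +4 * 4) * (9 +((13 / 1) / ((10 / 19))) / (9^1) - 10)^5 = 5818728545977 / 20667150000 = 281.54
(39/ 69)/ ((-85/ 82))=-1066/ 1955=-0.55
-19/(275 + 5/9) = -171/2480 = -0.07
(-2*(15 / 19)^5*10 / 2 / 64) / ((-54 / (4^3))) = 140625 / 2476099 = 0.06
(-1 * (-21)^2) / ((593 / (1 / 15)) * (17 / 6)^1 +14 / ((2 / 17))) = -98 / 5627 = -0.02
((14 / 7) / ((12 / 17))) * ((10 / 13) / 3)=85 / 117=0.73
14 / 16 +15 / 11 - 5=-243 / 88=-2.76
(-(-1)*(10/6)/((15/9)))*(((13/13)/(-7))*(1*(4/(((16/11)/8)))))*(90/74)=-990/259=-3.82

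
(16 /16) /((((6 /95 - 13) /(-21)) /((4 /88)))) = 1995 /27038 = 0.07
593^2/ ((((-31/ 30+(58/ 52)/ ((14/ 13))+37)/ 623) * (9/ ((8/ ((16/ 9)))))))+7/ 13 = 598081211497/ 202033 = 2960314.46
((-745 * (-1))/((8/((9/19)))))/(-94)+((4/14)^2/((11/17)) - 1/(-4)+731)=5628883489/7701232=730.91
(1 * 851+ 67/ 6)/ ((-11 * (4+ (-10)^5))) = 5173/ 6599736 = 0.00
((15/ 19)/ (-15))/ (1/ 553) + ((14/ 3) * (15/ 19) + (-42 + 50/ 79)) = -100249/ 1501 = -66.79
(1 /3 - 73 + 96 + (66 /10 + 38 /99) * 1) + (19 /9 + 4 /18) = 16162 /495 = 32.65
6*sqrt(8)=12*sqrt(2)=16.97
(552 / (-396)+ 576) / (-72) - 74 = -97393 / 1188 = -81.98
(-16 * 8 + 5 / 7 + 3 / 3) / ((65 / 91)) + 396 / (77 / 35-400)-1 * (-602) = 468746 / 1105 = 424.20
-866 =-866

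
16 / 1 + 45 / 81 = 149 / 9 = 16.56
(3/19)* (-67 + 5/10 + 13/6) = -193/19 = -10.16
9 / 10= 0.90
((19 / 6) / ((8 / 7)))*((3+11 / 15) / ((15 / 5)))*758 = 352849 / 135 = 2613.70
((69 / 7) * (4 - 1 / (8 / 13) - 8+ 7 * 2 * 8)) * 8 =58719 / 7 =8388.43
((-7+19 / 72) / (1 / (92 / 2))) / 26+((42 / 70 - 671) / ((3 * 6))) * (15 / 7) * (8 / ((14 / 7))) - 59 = -390.16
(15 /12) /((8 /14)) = 35 /16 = 2.19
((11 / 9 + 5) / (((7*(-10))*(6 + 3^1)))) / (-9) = 4 / 3645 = 0.00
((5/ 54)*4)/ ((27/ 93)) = 310/ 243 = 1.28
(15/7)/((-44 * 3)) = -5/308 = -0.02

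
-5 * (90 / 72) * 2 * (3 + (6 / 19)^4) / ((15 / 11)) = -7191415 / 260642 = -27.59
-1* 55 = -55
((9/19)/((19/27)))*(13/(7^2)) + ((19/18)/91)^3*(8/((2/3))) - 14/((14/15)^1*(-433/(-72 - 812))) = -1742893468259975/57247370649378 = -30.44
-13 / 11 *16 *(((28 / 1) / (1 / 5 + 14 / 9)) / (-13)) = 20160 / 869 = 23.20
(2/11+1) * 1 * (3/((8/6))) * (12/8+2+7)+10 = 3337/88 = 37.92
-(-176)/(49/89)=15664/49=319.67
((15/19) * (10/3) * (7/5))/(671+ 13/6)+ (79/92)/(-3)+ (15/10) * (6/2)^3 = 121694897/3025788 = 40.22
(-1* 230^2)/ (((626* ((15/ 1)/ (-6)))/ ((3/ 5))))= 6348/ 313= 20.28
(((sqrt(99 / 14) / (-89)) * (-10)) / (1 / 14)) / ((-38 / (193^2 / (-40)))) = 111747 * sqrt(154) / 13528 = 102.51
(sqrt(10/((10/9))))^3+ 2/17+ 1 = 478/17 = 28.12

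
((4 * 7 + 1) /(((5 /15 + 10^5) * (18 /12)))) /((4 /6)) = 87 /300001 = 0.00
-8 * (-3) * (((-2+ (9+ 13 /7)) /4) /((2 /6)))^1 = 1116 /7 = 159.43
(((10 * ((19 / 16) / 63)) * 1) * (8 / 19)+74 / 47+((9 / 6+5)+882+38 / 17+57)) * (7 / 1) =95578801 / 14382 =6645.72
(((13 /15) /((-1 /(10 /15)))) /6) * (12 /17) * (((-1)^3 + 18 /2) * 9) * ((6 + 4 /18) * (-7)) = 163072 /765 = 213.17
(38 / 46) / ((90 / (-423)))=-893 / 230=-3.88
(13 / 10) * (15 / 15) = 13 / 10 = 1.30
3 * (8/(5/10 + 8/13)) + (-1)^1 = 595/29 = 20.52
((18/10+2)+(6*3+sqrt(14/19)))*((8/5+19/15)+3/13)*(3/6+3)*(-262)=-60371612/975 -553868*sqrt(266)/3705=-64357.74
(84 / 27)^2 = 784 / 81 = 9.68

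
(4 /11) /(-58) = -2 /319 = -0.01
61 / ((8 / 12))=183 / 2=91.50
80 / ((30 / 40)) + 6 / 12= 643 / 6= 107.17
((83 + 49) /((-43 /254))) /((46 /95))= -1592580 /989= -1610.29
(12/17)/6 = 2/17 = 0.12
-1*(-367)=367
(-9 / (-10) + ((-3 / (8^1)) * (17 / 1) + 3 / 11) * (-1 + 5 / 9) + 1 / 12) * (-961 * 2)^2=750822573 / 55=13651319.51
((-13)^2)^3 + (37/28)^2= 3784219625/784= 4826810.75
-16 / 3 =-5.33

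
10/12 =5/6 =0.83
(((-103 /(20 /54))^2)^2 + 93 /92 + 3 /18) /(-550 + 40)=-11728265.25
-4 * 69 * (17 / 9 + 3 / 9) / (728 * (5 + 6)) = -230 / 3003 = -0.08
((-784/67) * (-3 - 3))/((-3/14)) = -21952/67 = -327.64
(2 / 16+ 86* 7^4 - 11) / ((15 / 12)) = 1651801 / 10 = 165180.10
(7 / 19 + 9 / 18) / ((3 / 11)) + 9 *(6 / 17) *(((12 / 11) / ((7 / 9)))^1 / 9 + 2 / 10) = 1073069 / 248710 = 4.31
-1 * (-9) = 9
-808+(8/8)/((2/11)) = -802.50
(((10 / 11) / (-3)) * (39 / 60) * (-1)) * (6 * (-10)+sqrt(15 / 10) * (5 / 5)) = -11.58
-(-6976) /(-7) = -6976 /7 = -996.57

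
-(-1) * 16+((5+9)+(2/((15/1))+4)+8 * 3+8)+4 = 1052/15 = 70.13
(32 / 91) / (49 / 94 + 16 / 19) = 57152 / 221585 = 0.26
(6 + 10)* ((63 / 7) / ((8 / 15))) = 270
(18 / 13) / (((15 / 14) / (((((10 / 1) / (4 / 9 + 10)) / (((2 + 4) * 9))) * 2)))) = 0.05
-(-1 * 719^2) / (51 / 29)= 14991869 / 51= 293958.22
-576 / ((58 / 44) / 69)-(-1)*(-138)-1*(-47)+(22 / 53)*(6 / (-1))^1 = -46485199 / 1537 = -30244.11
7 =7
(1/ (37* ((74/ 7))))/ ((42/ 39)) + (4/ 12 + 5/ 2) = 46585/ 16428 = 2.84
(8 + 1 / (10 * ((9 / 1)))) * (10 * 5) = 3605 / 9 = 400.56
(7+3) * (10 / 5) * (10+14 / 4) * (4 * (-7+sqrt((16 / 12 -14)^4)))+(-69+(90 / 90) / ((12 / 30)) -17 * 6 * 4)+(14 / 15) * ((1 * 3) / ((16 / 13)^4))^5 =499434654627283370635555315687 / 3022314549036572936765440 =165249.07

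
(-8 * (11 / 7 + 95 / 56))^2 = 33489 / 49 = 683.45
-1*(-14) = 14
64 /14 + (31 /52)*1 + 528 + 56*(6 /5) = 1092669 /1820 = 600.37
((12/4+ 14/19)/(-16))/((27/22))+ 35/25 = 24823/20520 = 1.21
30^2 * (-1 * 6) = -5400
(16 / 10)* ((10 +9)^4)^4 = 2307531308540969341448 / 5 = 461506261708193868289.60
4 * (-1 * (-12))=48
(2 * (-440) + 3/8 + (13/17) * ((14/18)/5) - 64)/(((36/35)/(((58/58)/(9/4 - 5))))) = 40419799/121176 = 333.56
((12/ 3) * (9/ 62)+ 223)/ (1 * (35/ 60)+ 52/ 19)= 1580268/ 23467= 67.34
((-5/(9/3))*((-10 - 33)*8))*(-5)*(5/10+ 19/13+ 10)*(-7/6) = 4680550/117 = 40004.70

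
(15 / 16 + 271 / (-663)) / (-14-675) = -5609 / 7308912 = -0.00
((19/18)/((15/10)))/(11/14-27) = -266/9909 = -0.03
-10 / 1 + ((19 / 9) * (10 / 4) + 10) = 5.28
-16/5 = -3.20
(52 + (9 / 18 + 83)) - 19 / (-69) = 135.78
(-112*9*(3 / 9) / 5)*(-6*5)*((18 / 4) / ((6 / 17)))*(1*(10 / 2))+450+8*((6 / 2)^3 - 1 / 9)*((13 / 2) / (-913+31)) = 511875638 / 3969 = 128968.41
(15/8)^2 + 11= 929/64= 14.52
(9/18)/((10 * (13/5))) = 1/52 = 0.02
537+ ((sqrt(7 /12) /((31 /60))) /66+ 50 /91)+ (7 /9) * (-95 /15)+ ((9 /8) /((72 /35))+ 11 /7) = 5 * sqrt(21) /1023+ 84087083 /157248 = 534.76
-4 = -4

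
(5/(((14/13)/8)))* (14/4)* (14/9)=1820/9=202.22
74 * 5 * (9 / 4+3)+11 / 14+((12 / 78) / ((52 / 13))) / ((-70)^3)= 17330221999 / 8918000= 1943.29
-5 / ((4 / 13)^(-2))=-80 / 169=-0.47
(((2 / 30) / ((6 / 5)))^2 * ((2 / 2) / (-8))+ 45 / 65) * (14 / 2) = 4.84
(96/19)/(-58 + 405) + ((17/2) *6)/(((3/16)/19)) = 34072720/6593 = 5168.01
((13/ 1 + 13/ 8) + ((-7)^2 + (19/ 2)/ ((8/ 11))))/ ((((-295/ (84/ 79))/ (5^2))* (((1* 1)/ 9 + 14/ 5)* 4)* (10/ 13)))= -15073695/ 19538912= -0.77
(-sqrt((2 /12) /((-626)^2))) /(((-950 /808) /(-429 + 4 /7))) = -302899 * sqrt(6) /3122175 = -0.24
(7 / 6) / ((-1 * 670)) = -7 / 4020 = -0.00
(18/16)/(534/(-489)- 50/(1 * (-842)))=-205869/188968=-1.09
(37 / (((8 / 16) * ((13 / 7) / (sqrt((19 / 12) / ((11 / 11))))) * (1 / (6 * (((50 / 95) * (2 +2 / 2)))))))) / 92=5.16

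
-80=-80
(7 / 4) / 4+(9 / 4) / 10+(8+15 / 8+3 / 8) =10.91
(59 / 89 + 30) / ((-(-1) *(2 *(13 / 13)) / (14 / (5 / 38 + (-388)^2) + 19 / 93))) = 296757843131 / 94700087058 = 3.13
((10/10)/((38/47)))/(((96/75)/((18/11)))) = 10575/6688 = 1.58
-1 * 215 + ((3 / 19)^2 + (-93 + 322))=5063 / 361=14.02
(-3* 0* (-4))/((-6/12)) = 0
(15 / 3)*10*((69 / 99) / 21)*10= 11500 / 693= 16.59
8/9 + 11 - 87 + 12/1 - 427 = -4411/9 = -490.11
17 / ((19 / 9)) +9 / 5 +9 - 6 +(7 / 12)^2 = 180479 / 13680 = 13.19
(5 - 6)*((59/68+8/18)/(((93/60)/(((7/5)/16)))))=-5621/75888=-0.07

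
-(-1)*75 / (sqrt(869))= 75*sqrt(869) / 869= 2.54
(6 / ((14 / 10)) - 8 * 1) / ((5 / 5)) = -3.71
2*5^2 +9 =59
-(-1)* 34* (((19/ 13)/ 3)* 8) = 5168/ 39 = 132.51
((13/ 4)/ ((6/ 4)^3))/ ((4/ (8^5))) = 212992/ 27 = 7888.59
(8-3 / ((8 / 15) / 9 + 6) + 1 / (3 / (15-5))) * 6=26597 / 409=65.03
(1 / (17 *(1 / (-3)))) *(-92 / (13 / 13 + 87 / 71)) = 9798 / 1343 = 7.30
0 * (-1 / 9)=0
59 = 59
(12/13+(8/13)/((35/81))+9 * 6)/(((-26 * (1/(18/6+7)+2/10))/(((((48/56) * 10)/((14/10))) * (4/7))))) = -10255200/405769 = -25.27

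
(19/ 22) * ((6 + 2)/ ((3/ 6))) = 152/ 11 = 13.82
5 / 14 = 0.36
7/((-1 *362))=-7/362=-0.02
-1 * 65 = -65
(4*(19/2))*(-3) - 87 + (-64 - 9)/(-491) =-98618/491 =-200.85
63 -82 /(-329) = 20809 /329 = 63.25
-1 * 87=-87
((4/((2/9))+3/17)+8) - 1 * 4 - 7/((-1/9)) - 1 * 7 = 1329/17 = 78.18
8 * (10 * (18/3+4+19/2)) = 1560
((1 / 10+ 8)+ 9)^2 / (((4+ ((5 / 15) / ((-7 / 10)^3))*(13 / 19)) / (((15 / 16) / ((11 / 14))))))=12005506611 / 114759040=104.61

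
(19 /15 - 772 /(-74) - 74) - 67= -71762 /555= -129.30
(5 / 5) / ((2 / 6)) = 3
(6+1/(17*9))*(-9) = -919/17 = -54.06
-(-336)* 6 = 2016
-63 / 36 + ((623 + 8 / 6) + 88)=8527 / 12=710.58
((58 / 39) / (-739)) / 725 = -2 / 720525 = -0.00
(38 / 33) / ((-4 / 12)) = -38 / 11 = -3.45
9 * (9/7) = 81/7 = 11.57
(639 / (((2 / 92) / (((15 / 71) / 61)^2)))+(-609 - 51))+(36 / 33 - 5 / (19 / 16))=-36595290722 / 55215919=-662.77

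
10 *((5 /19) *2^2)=200 /19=10.53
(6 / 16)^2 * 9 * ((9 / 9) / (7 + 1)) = 81 / 512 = 0.16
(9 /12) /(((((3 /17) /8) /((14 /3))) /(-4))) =-634.67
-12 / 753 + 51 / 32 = 12673 / 8032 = 1.58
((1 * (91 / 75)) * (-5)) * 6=-182 / 5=-36.40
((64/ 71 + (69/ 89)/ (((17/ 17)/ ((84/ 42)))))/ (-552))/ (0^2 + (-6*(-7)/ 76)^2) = -2796667/ 192280851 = -0.01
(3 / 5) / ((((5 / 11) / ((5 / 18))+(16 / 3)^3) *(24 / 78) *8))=11583 / 7286720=0.00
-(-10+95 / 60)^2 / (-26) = 10201 / 3744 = 2.72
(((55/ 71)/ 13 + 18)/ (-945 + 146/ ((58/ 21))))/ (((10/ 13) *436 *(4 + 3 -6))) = -483401/ 8008936320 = -0.00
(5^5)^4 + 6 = 95367431640631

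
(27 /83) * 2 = 54 /83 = 0.65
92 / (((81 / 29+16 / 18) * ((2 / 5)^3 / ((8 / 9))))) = 333500 / 961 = 347.03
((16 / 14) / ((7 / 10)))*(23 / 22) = 920 / 539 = 1.71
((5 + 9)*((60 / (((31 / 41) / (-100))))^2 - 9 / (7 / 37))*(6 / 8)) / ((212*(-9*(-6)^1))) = 47067964443 / 814928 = 57757.21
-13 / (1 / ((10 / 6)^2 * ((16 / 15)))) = -1040 / 27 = -38.52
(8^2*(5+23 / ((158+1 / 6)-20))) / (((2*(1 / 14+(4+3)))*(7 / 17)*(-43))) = -4659904 / 3529053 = -1.32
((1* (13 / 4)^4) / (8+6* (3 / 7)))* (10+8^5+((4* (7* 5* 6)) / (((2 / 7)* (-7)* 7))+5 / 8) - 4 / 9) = 470969833243 / 1363968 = 345293.90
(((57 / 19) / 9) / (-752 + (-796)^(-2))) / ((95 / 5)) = -633616 / 27159316167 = -0.00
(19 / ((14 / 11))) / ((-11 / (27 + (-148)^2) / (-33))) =1964391 / 2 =982195.50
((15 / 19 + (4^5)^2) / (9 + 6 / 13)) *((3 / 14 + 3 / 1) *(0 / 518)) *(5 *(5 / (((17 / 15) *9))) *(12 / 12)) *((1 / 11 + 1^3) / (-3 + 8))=0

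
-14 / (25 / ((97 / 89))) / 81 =-0.01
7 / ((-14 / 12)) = -6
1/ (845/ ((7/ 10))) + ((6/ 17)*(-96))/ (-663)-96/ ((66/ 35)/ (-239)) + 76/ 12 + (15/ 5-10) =980482376059/ 80587650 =12166.66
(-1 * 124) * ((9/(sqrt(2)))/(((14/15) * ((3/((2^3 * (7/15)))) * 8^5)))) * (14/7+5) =-651 * sqrt(2)/4096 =-0.22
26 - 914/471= 24.06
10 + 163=173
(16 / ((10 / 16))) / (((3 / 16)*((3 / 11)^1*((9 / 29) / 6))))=9678.70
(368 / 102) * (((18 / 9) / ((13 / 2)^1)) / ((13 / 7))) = 5152 / 8619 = 0.60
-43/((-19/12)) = 27.16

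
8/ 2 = 4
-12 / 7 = -1.71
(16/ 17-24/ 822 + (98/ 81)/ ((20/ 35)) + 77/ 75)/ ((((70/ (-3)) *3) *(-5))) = 38257357/ 3301357500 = 0.01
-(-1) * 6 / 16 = 0.38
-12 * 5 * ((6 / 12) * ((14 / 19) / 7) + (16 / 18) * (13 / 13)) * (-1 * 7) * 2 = 45080 / 57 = 790.88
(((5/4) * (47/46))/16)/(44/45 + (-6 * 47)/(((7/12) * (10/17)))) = -74025/761224192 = -0.00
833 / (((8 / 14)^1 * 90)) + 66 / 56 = 43787 / 2520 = 17.38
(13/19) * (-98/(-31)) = 1274/589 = 2.16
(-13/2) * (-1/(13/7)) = 7/2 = 3.50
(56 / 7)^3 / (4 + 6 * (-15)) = -256 / 43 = -5.95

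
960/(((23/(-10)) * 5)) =-1920/23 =-83.48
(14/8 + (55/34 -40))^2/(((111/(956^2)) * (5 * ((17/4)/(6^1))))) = 2835523454408/908905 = 3119713.78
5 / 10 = 1 / 2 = 0.50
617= 617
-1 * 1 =-1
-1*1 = -1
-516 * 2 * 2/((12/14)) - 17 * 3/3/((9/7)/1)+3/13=-283256/117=-2420.99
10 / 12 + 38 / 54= 83 / 54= 1.54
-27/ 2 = -13.50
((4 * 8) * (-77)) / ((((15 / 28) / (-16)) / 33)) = 12142592 / 5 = 2428518.40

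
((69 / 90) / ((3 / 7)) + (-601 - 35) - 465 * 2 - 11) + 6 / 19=-2693071 / 1710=-1574.90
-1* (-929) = 929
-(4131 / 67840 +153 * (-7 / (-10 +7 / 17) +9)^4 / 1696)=-38725484386798611 / 47889053866240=-808.65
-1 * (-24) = 24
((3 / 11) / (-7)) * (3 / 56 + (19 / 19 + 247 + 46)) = -4491 / 392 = -11.46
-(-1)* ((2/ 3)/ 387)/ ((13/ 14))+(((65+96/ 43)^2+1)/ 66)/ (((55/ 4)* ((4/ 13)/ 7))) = 8900750215/ 78528879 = 113.34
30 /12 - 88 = -171 /2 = -85.50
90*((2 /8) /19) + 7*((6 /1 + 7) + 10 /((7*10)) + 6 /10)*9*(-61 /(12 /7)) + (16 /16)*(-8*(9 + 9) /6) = -11715729 /380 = -30830.87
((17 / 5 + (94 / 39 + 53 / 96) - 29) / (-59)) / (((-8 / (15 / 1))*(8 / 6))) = -423777 / 785408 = -0.54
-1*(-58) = 58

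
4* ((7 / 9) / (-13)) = -28 / 117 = -0.24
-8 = -8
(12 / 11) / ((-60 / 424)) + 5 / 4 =-1421 / 220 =-6.46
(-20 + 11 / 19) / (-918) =41 / 1938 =0.02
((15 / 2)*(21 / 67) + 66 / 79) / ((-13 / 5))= -168645 / 137618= -1.23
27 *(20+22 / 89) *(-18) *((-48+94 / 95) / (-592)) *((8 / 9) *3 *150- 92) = -75290556726 / 312835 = -240671.78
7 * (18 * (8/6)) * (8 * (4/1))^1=5376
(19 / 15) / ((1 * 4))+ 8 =499 / 60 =8.32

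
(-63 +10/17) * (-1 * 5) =5305/17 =312.06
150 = 150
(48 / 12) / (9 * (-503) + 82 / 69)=-276 / 312281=-0.00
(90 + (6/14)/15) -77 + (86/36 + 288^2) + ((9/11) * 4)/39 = 7473821479/90090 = 82959.50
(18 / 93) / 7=6 / 217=0.03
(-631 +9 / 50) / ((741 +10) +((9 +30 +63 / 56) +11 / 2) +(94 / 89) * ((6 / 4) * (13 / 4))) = -11228596 / 14271575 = -0.79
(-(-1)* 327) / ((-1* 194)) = -327 / 194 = -1.69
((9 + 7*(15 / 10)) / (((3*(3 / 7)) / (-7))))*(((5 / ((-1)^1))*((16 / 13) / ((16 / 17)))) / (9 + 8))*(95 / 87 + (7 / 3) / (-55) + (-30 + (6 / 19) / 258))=-1848485653 / 1563738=-1182.09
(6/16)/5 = 3/40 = 0.08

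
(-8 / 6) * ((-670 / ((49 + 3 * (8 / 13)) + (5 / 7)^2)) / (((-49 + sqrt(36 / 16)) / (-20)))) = 6828640 / 932349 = 7.32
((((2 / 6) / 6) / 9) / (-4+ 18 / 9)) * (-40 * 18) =20 / 9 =2.22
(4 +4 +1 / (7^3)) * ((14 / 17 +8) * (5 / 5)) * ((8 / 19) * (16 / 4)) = 13176000 / 110789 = 118.93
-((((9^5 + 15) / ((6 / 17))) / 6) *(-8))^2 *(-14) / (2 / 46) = 144283579191808 / 9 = 16031508799089.78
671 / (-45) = -671 / 45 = -14.91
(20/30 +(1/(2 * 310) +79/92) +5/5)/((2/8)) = 108104/10695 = 10.11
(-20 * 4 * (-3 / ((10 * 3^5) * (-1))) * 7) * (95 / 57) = -280 / 243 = -1.15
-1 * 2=-2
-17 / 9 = -1.89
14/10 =7/5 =1.40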